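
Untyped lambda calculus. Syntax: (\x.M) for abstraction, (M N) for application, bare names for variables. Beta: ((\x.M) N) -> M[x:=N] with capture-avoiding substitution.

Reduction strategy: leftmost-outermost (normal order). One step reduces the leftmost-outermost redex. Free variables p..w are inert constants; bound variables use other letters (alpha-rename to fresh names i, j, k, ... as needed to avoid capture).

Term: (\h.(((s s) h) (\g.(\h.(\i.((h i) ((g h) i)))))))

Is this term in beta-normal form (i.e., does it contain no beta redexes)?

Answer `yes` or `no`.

Answer: yes

Derivation:
Term: (\h.(((s s) h) (\g.(\h.(\i.((h i) ((g h) i)))))))
No beta redexes found.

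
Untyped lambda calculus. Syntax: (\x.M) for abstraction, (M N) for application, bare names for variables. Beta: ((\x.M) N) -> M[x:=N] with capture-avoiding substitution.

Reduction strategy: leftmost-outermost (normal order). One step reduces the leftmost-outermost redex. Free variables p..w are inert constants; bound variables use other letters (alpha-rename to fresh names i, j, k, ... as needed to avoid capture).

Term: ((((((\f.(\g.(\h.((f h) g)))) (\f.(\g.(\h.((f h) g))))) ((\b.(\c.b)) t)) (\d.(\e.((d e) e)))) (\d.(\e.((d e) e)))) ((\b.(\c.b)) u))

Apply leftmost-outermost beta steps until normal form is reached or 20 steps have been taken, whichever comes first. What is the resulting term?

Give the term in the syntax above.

Step 0: ((((((\f.(\g.(\h.((f h) g)))) (\f.(\g.(\h.((f h) g))))) ((\b.(\c.b)) t)) (\d.(\e.((d e) e)))) (\d.(\e.((d e) e)))) ((\b.(\c.b)) u))
Step 1: (((((\g.(\h.(((\f.(\g.(\h.((f h) g)))) h) g))) ((\b.(\c.b)) t)) (\d.(\e.((d e) e)))) (\d.(\e.((d e) e)))) ((\b.(\c.b)) u))
Step 2: ((((\h.(((\f.(\g.(\h.((f h) g)))) h) ((\b.(\c.b)) t))) (\d.(\e.((d e) e)))) (\d.(\e.((d e) e)))) ((\b.(\c.b)) u))
Step 3: (((((\f.(\g.(\h.((f h) g)))) (\d.(\e.((d e) e)))) ((\b.(\c.b)) t)) (\d.(\e.((d e) e)))) ((\b.(\c.b)) u))
Step 4: ((((\g.(\h.(((\d.(\e.((d e) e))) h) g))) ((\b.(\c.b)) t)) (\d.(\e.((d e) e)))) ((\b.(\c.b)) u))
Step 5: (((\h.(((\d.(\e.((d e) e))) h) ((\b.(\c.b)) t))) (\d.(\e.((d e) e)))) ((\b.(\c.b)) u))
Step 6: ((((\d.(\e.((d e) e))) (\d.(\e.((d e) e)))) ((\b.(\c.b)) t)) ((\b.(\c.b)) u))
Step 7: (((\e.(((\d.(\e.((d e) e))) e) e)) ((\b.(\c.b)) t)) ((\b.(\c.b)) u))
Step 8: ((((\d.(\e.((d e) e))) ((\b.(\c.b)) t)) ((\b.(\c.b)) t)) ((\b.(\c.b)) u))
Step 9: (((\e.((((\b.(\c.b)) t) e) e)) ((\b.(\c.b)) t)) ((\b.(\c.b)) u))
Step 10: (((((\b.(\c.b)) t) ((\b.(\c.b)) t)) ((\b.(\c.b)) t)) ((\b.(\c.b)) u))
Step 11: ((((\c.t) ((\b.(\c.b)) t)) ((\b.(\c.b)) t)) ((\b.(\c.b)) u))
Step 12: ((t ((\b.(\c.b)) t)) ((\b.(\c.b)) u))
Step 13: ((t (\c.t)) ((\b.(\c.b)) u))
Step 14: ((t (\c.t)) (\c.u))

Answer: ((t (\c.t)) (\c.u))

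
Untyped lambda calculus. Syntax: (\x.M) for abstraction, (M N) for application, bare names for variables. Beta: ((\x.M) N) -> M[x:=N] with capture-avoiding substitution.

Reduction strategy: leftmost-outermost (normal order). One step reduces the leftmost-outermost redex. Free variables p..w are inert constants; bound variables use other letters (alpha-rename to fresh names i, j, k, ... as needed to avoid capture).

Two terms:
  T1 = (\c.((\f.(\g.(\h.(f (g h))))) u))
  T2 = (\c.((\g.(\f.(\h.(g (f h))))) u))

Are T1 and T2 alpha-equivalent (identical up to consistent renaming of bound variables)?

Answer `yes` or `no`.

Term 1: (\c.((\f.(\g.(\h.(f (g h))))) u))
Term 2: (\c.((\g.(\f.(\h.(g (f h))))) u))
Alpha-equivalence: compare structure up to binder renaming.
Result: True

Answer: yes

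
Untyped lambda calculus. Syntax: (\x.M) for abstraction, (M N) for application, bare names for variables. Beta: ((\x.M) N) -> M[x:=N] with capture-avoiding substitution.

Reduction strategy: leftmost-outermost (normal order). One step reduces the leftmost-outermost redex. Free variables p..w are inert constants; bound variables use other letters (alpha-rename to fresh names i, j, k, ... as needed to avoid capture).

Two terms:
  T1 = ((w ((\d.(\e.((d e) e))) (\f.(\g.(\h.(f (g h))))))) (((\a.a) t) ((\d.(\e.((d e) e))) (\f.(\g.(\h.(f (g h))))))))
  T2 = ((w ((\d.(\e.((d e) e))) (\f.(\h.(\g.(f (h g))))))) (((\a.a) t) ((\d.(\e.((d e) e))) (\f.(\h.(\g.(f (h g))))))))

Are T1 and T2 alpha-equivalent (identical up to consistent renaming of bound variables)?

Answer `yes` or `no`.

Answer: yes

Derivation:
Term 1: ((w ((\d.(\e.((d e) e))) (\f.(\g.(\h.(f (g h))))))) (((\a.a) t) ((\d.(\e.((d e) e))) (\f.(\g.(\h.(f (g h))))))))
Term 2: ((w ((\d.(\e.((d e) e))) (\f.(\h.(\g.(f (h g))))))) (((\a.a) t) ((\d.(\e.((d e) e))) (\f.(\h.(\g.(f (h g))))))))
Alpha-equivalence: compare structure up to binder renaming.
Result: True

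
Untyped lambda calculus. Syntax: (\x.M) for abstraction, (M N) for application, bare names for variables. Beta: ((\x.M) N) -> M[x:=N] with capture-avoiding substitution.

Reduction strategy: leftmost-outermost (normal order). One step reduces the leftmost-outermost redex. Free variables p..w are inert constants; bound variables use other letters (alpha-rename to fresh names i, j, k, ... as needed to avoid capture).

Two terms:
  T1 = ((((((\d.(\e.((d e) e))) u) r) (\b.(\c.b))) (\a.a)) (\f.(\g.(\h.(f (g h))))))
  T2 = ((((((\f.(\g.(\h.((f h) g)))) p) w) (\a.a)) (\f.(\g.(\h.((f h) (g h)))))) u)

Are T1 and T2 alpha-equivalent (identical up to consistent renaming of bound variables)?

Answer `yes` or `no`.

Term 1: ((((((\d.(\e.((d e) e))) u) r) (\b.(\c.b))) (\a.a)) (\f.(\g.(\h.(f (g h))))))
Term 2: ((((((\f.(\g.(\h.((f h) g)))) p) w) (\a.a)) (\f.(\g.(\h.((f h) (g h)))))) u)
Alpha-equivalence: compare structure up to binder renaming.
Result: False

Answer: no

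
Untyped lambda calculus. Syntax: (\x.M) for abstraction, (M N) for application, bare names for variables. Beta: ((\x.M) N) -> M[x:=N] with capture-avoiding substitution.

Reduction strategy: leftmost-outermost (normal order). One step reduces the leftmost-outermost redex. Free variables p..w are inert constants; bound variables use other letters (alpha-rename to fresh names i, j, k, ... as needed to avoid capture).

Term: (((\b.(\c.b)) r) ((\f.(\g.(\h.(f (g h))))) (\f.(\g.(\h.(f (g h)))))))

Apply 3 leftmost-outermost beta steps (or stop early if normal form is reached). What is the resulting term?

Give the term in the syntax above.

Answer: r

Derivation:
Step 0: (((\b.(\c.b)) r) ((\f.(\g.(\h.(f (g h))))) (\f.(\g.(\h.(f (g h)))))))
Step 1: ((\c.r) ((\f.(\g.(\h.(f (g h))))) (\f.(\g.(\h.(f (g h)))))))
Step 2: r
Step 3: (normal form reached)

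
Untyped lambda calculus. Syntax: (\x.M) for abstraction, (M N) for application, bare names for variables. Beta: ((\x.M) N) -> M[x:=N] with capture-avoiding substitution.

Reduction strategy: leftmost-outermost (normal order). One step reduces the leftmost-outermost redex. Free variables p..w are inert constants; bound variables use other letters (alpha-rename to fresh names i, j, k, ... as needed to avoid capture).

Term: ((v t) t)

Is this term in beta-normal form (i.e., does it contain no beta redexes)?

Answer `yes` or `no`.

Answer: yes

Derivation:
Term: ((v t) t)
No beta redexes found.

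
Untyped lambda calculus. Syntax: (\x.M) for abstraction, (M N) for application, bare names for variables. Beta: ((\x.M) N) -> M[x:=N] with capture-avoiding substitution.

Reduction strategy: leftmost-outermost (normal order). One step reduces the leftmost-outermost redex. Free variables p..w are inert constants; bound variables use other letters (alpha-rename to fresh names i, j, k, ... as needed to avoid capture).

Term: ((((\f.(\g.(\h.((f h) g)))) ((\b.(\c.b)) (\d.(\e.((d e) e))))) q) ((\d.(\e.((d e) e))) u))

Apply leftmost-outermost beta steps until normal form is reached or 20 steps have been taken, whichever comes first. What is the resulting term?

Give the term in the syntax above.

Step 0: ((((\f.(\g.(\h.((f h) g)))) ((\b.(\c.b)) (\d.(\e.((d e) e))))) q) ((\d.(\e.((d e) e))) u))
Step 1: (((\g.(\h.((((\b.(\c.b)) (\d.(\e.((d e) e)))) h) g))) q) ((\d.(\e.((d e) e))) u))
Step 2: ((\h.((((\b.(\c.b)) (\d.(\e.((d e) e)))) h) q)) ((\d.(\e.((d e) e))) u))
Step 3: ((((\b.(\c.b)) (\d.(\e.((d e) e)))) ((\d.(\e.((d e) e))) u)) q)
Step 4: (((\c.(\d.(\e.((d e) e)))) ((\d.(\e.((d e) e))) u)) q)
Step 5: ((\d.(\e.((d e) e))) q)
Step 6: (\e.((q e) e))

Answer: (\e.((q e) e))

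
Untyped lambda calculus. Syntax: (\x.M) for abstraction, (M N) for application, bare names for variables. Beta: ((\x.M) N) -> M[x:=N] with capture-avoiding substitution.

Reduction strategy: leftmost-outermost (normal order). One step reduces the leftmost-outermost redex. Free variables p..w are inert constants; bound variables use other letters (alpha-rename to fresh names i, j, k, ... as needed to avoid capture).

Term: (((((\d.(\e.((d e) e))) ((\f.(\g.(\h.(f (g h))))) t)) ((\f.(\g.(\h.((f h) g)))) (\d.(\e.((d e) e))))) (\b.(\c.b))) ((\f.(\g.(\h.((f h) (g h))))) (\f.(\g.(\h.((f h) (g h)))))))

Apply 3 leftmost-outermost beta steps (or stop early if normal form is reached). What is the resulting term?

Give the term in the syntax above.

Step 0: (((((\d.(\e.((d e) e))) ((\f.(\g.(\h.(f (g h))))) t)) ((\f.(\g.(\h.((f h) g)))) (\d.(\e.((d e) e))))) (\b.(\c.b))) ((\f.(\g.(\h.((f h) (g h))))) (\f.(\g.(\h.((f h) (g h)))))))
Step 1: ((((\e.((((\f.(\g.(\h.(f (g h))))) t) e) e)) ((\f.(\g.(\h.((f h) g)))) (\d.(\e.((d e) e))))) (\b.(\c.b))) ((\f.(\g.(\h.((f h) (g h))))) (\f.(\g.(\h.((f h) (g h)))))))
Step 2: ((((((\f.(\g.(\h.(f (g h))))) t) ((\f.(\g.(\h.((f h) g)))) (\d.(\e.((d e) e))))) ((\f.(\g.(\h.((f h) g)))) (\d.(\e.((d e) e))))) (\b.(\c.b))) ((\f.(\g.(\h.((f h) (g h))))) (\f.(\g.(\h.((f h) (g h)))))))
Step 3: (((((\g.(\h.(t (g h)))) ((\f.(\g.(\h.((f h) g)))) (\d.(\e.((d e) e))))) ((\f.(\g.(\h.((f h) g)))) (\d.(\e.((d e) e))))) (\b.(\c.b))) ((\f.(\g.(\h.((f h) (g h))))) (\f.(\g.(\h.((f h) (g h)))))))

Answer: (((((\g.(\h.(t (g h)))) ((\f.(\g.(\h.((f h) g)))) (\d.(\e.((d e) e))))) ((\f.(\g.(\h.((f h) g)))) (\d.(\e.((d e) e))))) (\b.(\c.b))) ((\f.(\g.(\h.((f h) (g h))))) (\f.(\g.(\h.((f h) (g h)))))))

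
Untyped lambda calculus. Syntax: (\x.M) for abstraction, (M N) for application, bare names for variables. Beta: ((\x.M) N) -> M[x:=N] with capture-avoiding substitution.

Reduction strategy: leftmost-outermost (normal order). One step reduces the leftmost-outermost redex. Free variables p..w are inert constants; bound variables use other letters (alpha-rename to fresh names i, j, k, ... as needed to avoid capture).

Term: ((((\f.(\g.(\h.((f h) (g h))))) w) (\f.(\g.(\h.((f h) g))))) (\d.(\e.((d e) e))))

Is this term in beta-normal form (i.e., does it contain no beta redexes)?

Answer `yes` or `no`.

Term: ((((\f.(\g.(\h.((f h) (g h))))) w) (\f.(\g.(\h.((f h) g))))) (\d.(\e.((d e) e))))
Found 1 beta redex(es).

Answer: no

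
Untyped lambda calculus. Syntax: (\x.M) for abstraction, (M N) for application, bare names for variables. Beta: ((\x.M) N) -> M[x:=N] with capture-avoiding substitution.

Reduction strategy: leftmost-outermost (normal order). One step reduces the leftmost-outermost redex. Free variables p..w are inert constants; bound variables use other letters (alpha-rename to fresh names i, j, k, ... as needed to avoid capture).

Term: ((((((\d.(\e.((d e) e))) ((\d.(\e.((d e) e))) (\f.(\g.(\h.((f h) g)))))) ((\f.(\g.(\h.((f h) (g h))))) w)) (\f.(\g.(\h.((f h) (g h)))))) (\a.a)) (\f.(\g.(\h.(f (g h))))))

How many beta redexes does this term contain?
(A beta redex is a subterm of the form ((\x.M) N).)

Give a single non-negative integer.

Term: ((((((\d.(\e.((d e) e))) ((\d.(\e.((d e) e))) (\f.(\g.(\h.((f h) g)))))) ((\f.(\g.(\h.((f h) (g h))))) w)) (\f.(\g.(\h.((f h) (g h)))))) (\a.a)) (\f.(\g.(\h.(f (g h))))))
  Redex: ((\d.(\e.((d e) e))) ((\d.(\e.((d e) e))) (\f.(\g.(\h.((f h) g))))))
  Redex: ((\d.(\e.((d e) e))) (\f.(\g.(\h.((f h) g)))))
  Redex: ((\f.(\g.(\h.((f h) (g h))))) w)
Total redexes: 3

Answer: 3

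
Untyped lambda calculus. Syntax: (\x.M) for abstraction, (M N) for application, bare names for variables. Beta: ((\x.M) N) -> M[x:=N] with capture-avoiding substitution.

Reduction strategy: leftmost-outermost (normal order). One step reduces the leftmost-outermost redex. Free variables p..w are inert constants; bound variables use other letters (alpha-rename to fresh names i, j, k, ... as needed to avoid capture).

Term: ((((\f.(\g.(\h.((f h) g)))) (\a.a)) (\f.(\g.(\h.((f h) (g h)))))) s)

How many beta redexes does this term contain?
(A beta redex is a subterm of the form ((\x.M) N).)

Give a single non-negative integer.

Answer: 1

Derivation:
Term: ((((\f.(\g.(\h.((f h) g)))) (\a.a)) (\f.(\g.(\h.((f h) (g h)))))) s)
  Redex: ((\f.(\g.(\h.((f h) g)))) (\a.a))
Total redexes: 1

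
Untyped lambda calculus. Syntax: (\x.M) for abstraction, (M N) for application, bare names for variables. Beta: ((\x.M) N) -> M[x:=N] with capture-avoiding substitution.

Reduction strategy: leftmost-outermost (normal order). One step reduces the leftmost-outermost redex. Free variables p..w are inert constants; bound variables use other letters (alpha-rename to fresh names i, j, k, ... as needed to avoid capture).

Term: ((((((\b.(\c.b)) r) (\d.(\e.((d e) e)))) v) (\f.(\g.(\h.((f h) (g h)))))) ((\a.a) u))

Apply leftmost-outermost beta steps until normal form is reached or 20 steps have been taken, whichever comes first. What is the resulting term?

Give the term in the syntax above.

Answer: (((r v) (\f.(\g.(\h.((f h) (g h)))))) u)

Derivation:
Step 0: ((((((\b.(\c.b)) r) (\d.(\e.((d e) e)))) v) (\f.(\g.(\h.((f h) (g h)))))) ((\a.a) u))
Step 1: (((((\c.r) (\d.(\e.((d e) e)))) v) (\f.(\g.(\h.((f h) (g h)))))) ((\a.a) u))
Step 2: (((r v) (\f.(\g.(\h.((f h) (g h)))))) ((\a.a) u))
Step 3: (((r v) (\f.(\g.(\h.((f h) (g h)))))) u)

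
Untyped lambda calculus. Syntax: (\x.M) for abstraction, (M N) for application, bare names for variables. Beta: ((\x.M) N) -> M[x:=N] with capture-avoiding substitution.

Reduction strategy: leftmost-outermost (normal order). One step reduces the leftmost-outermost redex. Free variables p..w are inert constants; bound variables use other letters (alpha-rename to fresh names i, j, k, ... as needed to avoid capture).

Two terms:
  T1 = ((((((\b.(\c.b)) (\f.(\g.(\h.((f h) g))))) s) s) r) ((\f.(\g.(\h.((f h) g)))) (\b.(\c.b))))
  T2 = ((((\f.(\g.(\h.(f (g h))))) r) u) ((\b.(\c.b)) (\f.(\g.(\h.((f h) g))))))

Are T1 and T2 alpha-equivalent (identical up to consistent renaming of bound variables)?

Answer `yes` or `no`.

Answer: no

Derivation:
Term 1: ((((((\b.(\c.b)) (\f.(\g.(\h.((f h) g))))) s) s) r) ((\f.(\g.(\h.((f h) g)))) (\b.(\c.b))))
Term 2: ((((\f.(\g.(\h.(f (g h))))) r) u) ((\b.(\c.b)) (\f.(\g.(\h.((f h) g))))))
Alpha-equivalence: compare structure up to binder renaming.
Result: False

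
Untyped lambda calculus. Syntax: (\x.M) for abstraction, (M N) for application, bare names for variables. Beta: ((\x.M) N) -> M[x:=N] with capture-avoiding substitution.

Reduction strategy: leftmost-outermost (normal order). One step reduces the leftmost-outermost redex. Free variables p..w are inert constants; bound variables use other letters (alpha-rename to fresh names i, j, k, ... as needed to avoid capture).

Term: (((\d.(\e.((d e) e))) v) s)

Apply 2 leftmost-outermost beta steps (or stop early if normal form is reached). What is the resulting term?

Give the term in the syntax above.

Step 0: (((\d.(\e.((d e) e))) v) s)
Step 1: ((\e.((v e) e)) s)
Step 2: ((v s) s)

Answer: ((v s) s)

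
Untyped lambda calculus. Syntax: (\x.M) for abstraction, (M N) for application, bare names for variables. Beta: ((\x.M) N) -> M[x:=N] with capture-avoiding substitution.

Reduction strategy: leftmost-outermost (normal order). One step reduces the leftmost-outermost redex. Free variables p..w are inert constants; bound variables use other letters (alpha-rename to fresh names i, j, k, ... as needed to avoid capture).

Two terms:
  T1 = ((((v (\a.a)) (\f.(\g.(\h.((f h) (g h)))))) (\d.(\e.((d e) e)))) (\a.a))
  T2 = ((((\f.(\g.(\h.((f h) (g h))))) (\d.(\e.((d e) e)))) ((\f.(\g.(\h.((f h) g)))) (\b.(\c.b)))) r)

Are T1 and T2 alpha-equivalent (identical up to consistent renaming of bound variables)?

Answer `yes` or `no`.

Answer: no

Derivation:
Term 1: ((((v (\a.a)) (\f.(\g.(\h.((f h) (g h)))))) (\d.(\e.((d e) e)))) (\a.a))
Term 2: ((((\f.(\g.(\h.((f h) (g h))))) (\d.(\e.((d e) e)))) ((\f.(\g.(\h.((f h) g)))) (\b.(\c.b)))) r)
Alpha-equivalence: compare structure up to binder renaming.
Result: False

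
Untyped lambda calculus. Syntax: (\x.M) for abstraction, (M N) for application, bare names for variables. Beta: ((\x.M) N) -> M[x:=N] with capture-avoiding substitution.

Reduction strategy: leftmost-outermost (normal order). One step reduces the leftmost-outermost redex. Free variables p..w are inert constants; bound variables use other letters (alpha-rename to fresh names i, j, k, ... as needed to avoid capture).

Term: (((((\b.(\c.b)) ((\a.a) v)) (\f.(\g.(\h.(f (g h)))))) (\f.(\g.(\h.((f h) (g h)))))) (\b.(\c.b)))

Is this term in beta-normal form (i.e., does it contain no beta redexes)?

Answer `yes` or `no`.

Answer: no

Derivation:
Term: (((((\b.(\c.b)) ((\a.a) v)) (\f.(\g.(\h.(f (g h)))))) (\f.(\g.(\h.((f h) (g h)))))) (\b.(\c.b)))
Found 2 beta redex(es).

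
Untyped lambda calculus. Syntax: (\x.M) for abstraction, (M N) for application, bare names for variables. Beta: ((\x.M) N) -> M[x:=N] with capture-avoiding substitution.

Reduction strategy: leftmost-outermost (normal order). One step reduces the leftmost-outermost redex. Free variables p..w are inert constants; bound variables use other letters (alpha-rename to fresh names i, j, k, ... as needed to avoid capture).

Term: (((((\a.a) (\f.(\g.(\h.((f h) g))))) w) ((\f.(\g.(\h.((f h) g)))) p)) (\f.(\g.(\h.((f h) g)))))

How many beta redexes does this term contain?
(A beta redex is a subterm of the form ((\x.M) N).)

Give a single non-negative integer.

Term: (((((\a.a) (\f.(\g.(\h.((f h) g))))) w) ((\f.(\g.(\h.((f h) g)))) p)) (\f.(\g.(\h.((f h) g)))))
  Redex: ((\a.a) (\f.(\g.(\h.((f h) g)))))
  Redex: ((\f.(\g.(\h.((f h) g)))) p)
Total redexes: 2

Answer: 2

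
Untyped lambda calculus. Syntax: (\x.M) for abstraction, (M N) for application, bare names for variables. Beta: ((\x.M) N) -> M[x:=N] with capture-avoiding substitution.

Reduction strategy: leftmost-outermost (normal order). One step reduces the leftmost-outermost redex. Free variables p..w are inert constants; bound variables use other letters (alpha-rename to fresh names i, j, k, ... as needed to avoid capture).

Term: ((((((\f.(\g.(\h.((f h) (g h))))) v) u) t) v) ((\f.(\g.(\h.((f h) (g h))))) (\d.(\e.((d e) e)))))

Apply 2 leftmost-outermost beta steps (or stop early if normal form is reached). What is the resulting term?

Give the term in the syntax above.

Step 0: ((((((\f.(\g.(\h.((f h) (g h))))) v) u) t) v) ((\f.(\g.(\h.((f h) (g h))))) (\d.(\e.((d e) e)))))
Step 1: (((((\g.(\h.((v h) (g h)))) u) t) v) ((\f.(\g.(\h.((f h) (g h))))) (\d.(\e.((d e) e)))))
Step 2: ((((\h.((v h) (u h))) t) v) ((\f.(\g.(\h.((f h) (g h))))) (\d.(\e.((d e) e)))))

Answer: ((((\h.((v h) (u h))) t) v) ((\f.(\g.(\h.((f h) (g h))))) (\d.(\e.((d e) e)))))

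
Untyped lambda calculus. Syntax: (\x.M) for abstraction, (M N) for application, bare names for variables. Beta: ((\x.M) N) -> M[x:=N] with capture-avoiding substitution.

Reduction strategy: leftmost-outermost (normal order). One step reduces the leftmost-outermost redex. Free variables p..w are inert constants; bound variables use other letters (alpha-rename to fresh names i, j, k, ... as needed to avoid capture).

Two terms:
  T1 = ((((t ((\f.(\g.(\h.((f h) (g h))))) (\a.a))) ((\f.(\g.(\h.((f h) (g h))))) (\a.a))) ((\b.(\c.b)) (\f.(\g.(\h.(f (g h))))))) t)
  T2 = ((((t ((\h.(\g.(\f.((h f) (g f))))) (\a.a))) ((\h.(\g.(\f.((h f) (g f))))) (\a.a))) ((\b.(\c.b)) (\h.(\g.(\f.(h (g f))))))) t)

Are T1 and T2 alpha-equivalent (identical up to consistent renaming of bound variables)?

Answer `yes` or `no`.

Term 1: ((((t ((\f.(\g.(\h.((f h) (g h))))) (\a.a))) ((\f.(\g.(\h.((f h) (g h))))) (\a.a))) ((\b.(\c.b)) (\f.(\g.(\h.(f (g h))))))) t)
Term 2: ((((t ((\h.(\g.(\f.((h f) (g f))))) (\a.a))) ((\h.(\g.(\f.((h f) (g f))))) (\a.a))) ((\b.(\c.b)) (\h.(\g.(\f.(h (g f))))))) t)
Alpha-equivalence: compare structure up to binder renaming.
Result: True

Answer: yes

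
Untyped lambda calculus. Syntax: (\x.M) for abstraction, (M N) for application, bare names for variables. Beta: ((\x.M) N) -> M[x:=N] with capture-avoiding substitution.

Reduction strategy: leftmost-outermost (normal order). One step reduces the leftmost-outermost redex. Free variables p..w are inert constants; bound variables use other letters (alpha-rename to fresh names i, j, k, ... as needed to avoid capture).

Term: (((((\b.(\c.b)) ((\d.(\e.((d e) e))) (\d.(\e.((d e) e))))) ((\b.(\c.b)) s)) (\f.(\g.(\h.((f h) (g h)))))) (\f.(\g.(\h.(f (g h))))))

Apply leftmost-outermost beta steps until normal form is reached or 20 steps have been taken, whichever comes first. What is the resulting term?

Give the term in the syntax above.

Step 0: (((((\b.(\c.b)) ((\d.(\e.((d e) e))) (\d.(\e.((d e) e))))) ((\b.(\c.b)) s)) (\f.(\g.(\h.((f h) (g h)))))) (\f.(\g.(\h.(f (g h))))))
Step 1: ((((\c.((\d.(\e.((d e) e))) (\d.(\e.((d e) e))))) ((\b.(\c.b)) s)) (\f.(\g.(\h.((f h) (g h)))))) (\f.(\g.(\h.(f (g h))))))
Step 2: ((((\d.(\e.((d e) e))) (\d.(\e.((d e) e)))) (\f.(\g.(\h.((f h) (g h)))))) (\f.(\g.(\h.(f (g h))))))
Step 3: (((\e.(((\d.(\e.((d e) e))) e) e)) (\f.(\g.(\h.((f h) (g h)))))) (\f.(\g.(\h.(f (g h))))))
Step 4: ((((\d.(\e.((d e) e))) (\f.(\g.(\h.((f h) (g h)))))) (\f.(\g.(\h.((f h) (g h)))))) (\f.(\g.(\h.(f (g h))))))
Step 5: (((\e.(((\f.(\g.(\h.((f h) (g h))))) e) e)) (\f.(\g.(\h.((f h) (g h)))))) (\f.(\g.(\h.(f (g h))))))
Step 6: ((((\f.(\g.(\h.((f h) (g h))))) (\f.(\g.(\h.((f h) (g h)))))) (\f.(\g.(\h.((f h) (g h)))))) (\f.(\g.(\h.(f (g h))))))
Step 7: (((\g.(\h.(((\f.(\g.(\h.((f h) (g h))))) h) (g h)))) (\f.(\g.(\h.((f h) (g h)))))) (\f.(\g.(\h.(f (g h))))))
Step 8: ((\h.(((\f.(\g.(\h.((f h) (g h))))) h) ((\f.(\g.(\h.((f h) (g h))))) h))) (\f.(\g.(\h.(f (g h))))))
Step 9: (((\f.(\g.(\h.((f h) (g h))))) (\f.(\g.(\h.(f (g h)))))) ((\f.(\g.(\h.((f h) (g h))))) (\f.(\g.(\h.(f (g h)))))))
Step 10: ((\g.(\h.(((\f.(\g.(\h.(f (g h))))) h) (g h)))) ((\f.(\g.(\h.((f h) (g h))))) (\f.(\g.(\h.(f (g h)))))))
Step 11: (\h.(((\f.(\g.(\h.(f (g h))))) h) (((\f.(\g.(\h.((f h) (g h))))) (\f.(\g.(\h.(f (g h)))))) h)))
Step 12: (\h.((\g.(\i.(h (g i)))) (((\f.(\g.(\h.((f h) (g h))))) (\f.(\g.(\h.(f (g h)))))) h)))
Step 13: (\h.(\i.(h ((((\f.(\g.(\h.((f h) (g h))))) (\f.(\g.(\h.(f (g h)))))) h) i))))
Step 14: (\h.(\i.(h (((\g.(\h.(((\f.(\g.(\h.(f (g h))))) h) (g h)))) h) i))))
Step 15: (\h.(\i.(h ((\i.(((\f.(\g.(\h.(f (g h))))) i) (h i))) i))))
Step 16: (\h.(\i.(h (((\f.(\g.(\h.(f (g h))))) i) (h i)))))
Step 17: (\h.(\i.(h ((\g.(\h.(i (g h)))) (h i)))))
Step 18: (\h.(\i.(h (\j.(i ((h i) j))))))

Answer: (\h.(\i.(h (\j.(i ((h i) j))))))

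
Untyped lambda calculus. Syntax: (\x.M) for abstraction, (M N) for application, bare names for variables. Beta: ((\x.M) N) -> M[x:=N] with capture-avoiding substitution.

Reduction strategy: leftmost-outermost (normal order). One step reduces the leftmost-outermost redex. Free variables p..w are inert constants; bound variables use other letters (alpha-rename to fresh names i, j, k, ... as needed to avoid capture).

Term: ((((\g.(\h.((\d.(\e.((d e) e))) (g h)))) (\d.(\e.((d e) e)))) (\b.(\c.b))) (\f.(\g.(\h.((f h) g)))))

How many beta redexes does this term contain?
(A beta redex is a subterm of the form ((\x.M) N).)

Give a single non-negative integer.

Term: ((((\g.(\h.((\d.(\e.((d e) e))) (g h)))) (\d.(\e.((d e) e)))) (\b.(\c.b))) (\f.(\g.(\h.((f h) g)))))
  Redex: ((\g.(\h.((\d.(\e.((d e) e))) (g h)))) (\d.(\e.((d e) e))))
  Redex: ((\d.(\e.((d e) e))) (g h))
Total redexes: 2

Answer: 2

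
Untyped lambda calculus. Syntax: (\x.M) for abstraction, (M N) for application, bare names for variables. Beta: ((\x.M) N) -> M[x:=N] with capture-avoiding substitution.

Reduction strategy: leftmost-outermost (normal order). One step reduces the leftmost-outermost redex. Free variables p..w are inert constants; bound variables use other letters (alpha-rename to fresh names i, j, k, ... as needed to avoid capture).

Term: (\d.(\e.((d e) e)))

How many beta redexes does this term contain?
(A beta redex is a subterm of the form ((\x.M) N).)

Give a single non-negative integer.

Term: (\d.(\e.((d e) e)))
  (no redexes)
Total redexes: 0

Answer: 0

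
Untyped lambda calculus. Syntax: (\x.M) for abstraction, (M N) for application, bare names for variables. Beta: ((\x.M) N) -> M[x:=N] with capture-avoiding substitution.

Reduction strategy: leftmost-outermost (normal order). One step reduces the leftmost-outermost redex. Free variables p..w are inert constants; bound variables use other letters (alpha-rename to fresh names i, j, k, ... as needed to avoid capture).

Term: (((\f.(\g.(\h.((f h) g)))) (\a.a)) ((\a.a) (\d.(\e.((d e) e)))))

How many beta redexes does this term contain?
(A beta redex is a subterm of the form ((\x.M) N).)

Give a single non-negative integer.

Answer: 2

Derivation:
Term: (((\f.(\g.(\h.((f h) g)))) (\a.a)) ((\a.a) (\d.(\e.((d e) e)))))
  Redex: ((\f.(\g.(\h.((f h) g)))) (\a.a))
  Redex: ((\a.a) (\d.(\e.((d e) e))))
Total redexes: 2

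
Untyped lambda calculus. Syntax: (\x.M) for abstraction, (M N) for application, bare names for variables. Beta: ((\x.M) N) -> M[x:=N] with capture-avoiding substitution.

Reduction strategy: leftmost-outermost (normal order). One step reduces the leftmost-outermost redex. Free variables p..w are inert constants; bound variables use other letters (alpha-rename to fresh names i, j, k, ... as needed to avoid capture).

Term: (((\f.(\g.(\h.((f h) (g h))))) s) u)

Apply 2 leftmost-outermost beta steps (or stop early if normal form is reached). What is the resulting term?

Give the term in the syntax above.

Answer: (\h.((s h) (u h)))

Derivation:
Step 0: (((\f.(\g.(\h.((f h) (g h))))) s) u)
Step 1: ((\g.(\h.((s h) (g h)))) u)
Step 2: (\h.((s h) (u h)))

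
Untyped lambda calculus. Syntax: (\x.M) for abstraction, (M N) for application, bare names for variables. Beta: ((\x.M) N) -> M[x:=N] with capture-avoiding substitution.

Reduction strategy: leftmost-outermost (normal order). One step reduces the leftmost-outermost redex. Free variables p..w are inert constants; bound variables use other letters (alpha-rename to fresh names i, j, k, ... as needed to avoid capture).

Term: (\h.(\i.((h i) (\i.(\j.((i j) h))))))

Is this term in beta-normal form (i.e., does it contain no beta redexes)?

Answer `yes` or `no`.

Answer: yes

Derivation:
Term: (\h.(\i.((h i) (\i.(\j.((i j) h))))))
No beta redexes found.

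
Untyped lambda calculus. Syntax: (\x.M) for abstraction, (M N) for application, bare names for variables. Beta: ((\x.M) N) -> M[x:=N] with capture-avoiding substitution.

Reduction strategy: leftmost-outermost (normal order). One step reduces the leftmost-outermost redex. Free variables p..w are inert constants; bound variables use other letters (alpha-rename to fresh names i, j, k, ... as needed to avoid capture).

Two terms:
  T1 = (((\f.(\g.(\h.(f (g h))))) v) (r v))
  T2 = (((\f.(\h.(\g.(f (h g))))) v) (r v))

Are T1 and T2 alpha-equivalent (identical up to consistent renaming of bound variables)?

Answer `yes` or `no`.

Term 1: (((\f.(\g.(\h.(f (g h))))) v) (r v))
Term 2: (((\f.(\h.(\g.(f (h g))))) v) (r v))
Alpha-equivalence: compare structure up to binder renaming.
Result: True

Answer: yes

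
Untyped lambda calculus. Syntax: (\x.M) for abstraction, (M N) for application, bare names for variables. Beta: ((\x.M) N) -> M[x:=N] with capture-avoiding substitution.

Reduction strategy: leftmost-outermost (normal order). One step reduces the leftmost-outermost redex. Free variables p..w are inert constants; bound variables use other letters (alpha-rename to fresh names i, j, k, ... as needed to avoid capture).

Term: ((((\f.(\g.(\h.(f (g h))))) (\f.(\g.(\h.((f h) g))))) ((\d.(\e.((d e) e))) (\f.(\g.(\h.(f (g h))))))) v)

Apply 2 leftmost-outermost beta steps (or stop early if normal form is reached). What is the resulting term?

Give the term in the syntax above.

Step 0: ((((\f.(\g.(\h.(f (g h))))) (\f.(\g.(\h.((f h) g))))) ((\d.(\e.((d e) e))) (\f.(\g.(\h.(f (g h))))))) v)
Step 1: (((\g.(\h.((\f.(\g.(\h.((f h) g)))) (g h)))) ((\d.(\e.((d e) e))) (\f.(\g.(\h.(f (g h))))))) v)
Step 2: ((\h.((\f.(\g.(\h.((f h) g)))) (((\d.(\e.((d e) e))) (\f.(\g.(\h.(f (g h)))))) h))) v)

Answer: ((\h.((\f.(\g.(\h.((f h) g)))) (((\d.(\e.((d e) e))) (\f.(\g.(\h.(f (g h)))))) h))) v)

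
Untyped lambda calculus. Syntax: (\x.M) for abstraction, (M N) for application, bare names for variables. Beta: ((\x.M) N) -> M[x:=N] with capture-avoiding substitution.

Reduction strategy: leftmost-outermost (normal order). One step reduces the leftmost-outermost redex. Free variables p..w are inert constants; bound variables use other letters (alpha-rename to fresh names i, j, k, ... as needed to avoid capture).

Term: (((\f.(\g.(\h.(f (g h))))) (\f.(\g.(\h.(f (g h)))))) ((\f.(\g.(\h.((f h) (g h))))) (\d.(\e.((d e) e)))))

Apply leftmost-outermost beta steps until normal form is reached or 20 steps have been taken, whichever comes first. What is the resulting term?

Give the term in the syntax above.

Step 0: (((\f.(\g.(\h.(f (g h))))) (\f.(\g.(\h.(f (g h)))))) ((\f.(\g.(\h.((f h) (g h))))) (\d.(\e.((d e) e)))))
Step 1: ((\g.(\h.((\f.(\g.(\h.(f (g h))))) (g h)))) ((\f.(\g.(\h.((f h) (g h))))) (\d.(\e.((d e) e)))))
Step 2: (\h.((\f.(\g.(\h.(f (g h))))) (((\f.(\g.(\h.((f h) (g h))))) (\d.(\e.((d e) e)))) h)))
Step 3: (\h.(\g.(\i.((((\f.(\g.(\h.((f h) (g h))))) (\d.(\e.((d e) e)))) h) (g i)))))
Step 4: (\h.(\g.(\i.(((\g.(\h.(((\d.(\e.((d e) e))) h) (g h)))) h) (g i)))))
Step 5: (\h.(\g.(\i.((\i.(((\d.(\e.((d e) e))) i) (h i))) (g i)))))
Step 6: (\h.(\g.(\i.(((\d.(\e.((d e) e))) (g i)) (h (g i))))))
Step 7: (\h.(\g.(\i.((\e.(((g i) e) e)) (h (g i))))))
Step 8: (\h.(\g.(\i.(((g i) (h (g i))) (h (g i))))))

Answer: (\h.(\g.(\i.(((g i) (h (g i))) (h (g i))))))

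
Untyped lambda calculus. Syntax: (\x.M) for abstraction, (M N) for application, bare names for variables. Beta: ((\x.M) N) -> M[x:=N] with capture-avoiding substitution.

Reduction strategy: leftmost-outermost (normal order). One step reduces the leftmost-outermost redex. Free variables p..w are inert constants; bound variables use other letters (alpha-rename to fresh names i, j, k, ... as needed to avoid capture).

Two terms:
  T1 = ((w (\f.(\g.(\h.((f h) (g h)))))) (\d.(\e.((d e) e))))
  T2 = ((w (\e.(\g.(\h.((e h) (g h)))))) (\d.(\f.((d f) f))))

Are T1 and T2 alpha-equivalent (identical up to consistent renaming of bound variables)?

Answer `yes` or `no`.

Answer: yes

Derivation:
Term 1: ((w (\f.(\g.(\h.((f h) (g h)))))) (\d.(\e.((d e) e))))
Term 2: ((w (\e.(\g.(\h.((e h) (g h)))))) (\d.(\f.((d f) f))))
Alpha-equivalence: compare structure up to binder renaming.
Result: True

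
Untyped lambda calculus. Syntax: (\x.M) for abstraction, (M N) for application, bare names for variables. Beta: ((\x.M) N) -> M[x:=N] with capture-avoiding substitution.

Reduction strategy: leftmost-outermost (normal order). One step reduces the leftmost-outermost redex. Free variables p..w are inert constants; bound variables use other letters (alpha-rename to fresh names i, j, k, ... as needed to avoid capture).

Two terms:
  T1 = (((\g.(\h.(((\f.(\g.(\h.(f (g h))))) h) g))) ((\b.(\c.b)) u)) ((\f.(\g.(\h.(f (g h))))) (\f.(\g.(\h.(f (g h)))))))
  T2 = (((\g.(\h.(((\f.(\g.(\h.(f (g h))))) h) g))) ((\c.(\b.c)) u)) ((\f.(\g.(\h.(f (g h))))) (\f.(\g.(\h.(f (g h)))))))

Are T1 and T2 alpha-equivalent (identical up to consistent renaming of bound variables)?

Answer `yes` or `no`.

Term 1: (((\g.(\h.(((\f.(\g.(\h.(f (g h))))) h) g))) ((\b.(\c.b)) u)) ((\f.(\g.(\h.(f (g h))))) (\f.(\g.(\h.(f (g h)))))))
Term 2: (((\g.(\h.(((\f.(\g.(\h.(f (g h))))) h) g))) ((\c.(\b.c)) u)) ((\f.(\g.(\h.(f (g h))))) (\f.(\g.(\h.(f (g h)))))))
Alpha-equivalence: compare structure up to binder renaming.
Result: True

Answer: yes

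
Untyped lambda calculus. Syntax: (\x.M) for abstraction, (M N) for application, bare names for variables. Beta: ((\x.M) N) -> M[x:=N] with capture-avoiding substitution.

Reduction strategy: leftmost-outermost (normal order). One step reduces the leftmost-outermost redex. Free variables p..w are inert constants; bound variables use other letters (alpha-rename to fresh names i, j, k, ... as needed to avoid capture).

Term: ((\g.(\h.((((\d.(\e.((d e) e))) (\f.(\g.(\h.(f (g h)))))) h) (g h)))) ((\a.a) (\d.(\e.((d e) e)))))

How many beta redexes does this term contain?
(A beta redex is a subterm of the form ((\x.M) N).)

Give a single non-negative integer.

Answer: 3

Derivation:
Term: ((\g.(\h.((((\d.(\e.((d e) e))) (\f.(\g.(\h.(f (g h)))))) h) (g h)))) ((\a.a) (\d.(\e.((d e) e)))))
  Redex: ((\g.(\h.((((\d.(\e.((d e) e))) (\f.(\g.(\h.(f (g h)))))) h) (g h)))) ((\a.a) (\d.(\e.((d e) e)))))
  Redex: ((\d.(\e.((d e) e))) (\f.(\g.(\h.(f (g h))))))
  Redex: ((\a.a) (\d.(\e.((d e) e))))
Total redexes: 3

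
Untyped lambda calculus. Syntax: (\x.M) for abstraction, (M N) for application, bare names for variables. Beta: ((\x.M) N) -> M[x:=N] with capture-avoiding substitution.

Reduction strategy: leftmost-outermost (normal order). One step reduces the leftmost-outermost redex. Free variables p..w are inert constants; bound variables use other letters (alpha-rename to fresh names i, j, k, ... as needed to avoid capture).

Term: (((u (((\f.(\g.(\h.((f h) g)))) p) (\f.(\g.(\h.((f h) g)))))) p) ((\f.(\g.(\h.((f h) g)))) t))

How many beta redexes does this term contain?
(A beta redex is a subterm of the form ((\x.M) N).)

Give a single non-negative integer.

Answer: 2

Derivation:
Term: (((u (((\f.(\g.(\h.((f h) g)))) p) (\f.(\g.(\h.((f h) g)))))) p) ((\f.(\g.(\h.((f h) g)))) t))
  Redex: ((\f.(\g.(\h.((f h) g)))) p)
  Redex: ((\f.(\g.(\h.((f h) g)))) t)
Total redexes: 2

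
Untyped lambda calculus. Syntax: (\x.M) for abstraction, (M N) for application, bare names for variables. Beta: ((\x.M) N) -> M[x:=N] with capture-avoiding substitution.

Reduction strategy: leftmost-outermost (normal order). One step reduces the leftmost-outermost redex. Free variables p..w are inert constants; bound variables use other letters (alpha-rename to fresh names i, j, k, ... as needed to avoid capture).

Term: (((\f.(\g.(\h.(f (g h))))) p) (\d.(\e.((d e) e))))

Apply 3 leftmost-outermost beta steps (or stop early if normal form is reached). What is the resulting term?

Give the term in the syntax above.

Answer: (\h.(p (\e.((h e) e))))

Derivation:
Step 0: (((\f.(\g.(\h.(f (g h))))) p) (\d.(\e.((d e) e))))
Step 1: ((\g.(\h.(p (g h)))) (\d.(\e.((d e) e))))
Step 2: (\h.(p ((\d.(\e.((d e) e))) h)))
Step 3: (\h.(p (\e.((h e) e))))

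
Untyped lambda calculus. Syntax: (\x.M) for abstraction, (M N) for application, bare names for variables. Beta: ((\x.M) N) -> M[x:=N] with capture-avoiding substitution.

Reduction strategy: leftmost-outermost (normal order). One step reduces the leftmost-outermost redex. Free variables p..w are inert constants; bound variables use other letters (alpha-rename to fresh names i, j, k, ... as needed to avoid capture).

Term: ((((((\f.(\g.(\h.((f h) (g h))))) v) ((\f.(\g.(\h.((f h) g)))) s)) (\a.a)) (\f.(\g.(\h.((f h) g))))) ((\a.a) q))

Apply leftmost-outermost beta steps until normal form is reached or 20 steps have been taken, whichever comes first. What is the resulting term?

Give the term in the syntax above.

Step 0: ((((((\f.(\g.(\h.((f h) (g h))))) v) ((\f.(\g.(\h.((f h) g)))) s)) (\a.a)) (\f.(\g.(\h.((f h) g))))) ((\a.a) q))
Step 1: (((((\g.(\h.((v h) (g h)))) ((\f.(\g.(\h.((f h) g)))) s)) (\a.a)) (\f.(\g.(\h.((f h) g))))) ((\a.a) q))
Step 2: ((((\h.((v h) (((\f.(\g.(\h.((f h) g)))) s) h))) (\a.a)) (\f.(\g.(\h.((f h) g))))) ((\a.a) q))
Step 3: ((((v (\a.a)) (((\f.(\g.(\h.((f h) g)))) s) (\a.a))) (\f.(\g.(\h.((f h) g))))) ((\a.a) q))
Step 4: ((((v (\a.a)) ((\g.(\h.((s h) g))) (\a.a))) (\f.(\g.(\h.((f h) g))))) ((\a.a) q))
Step 5: ((((v (\a.a)) (\h.((s h) (\a.a)))) (\f.(\g.(\h.((f h) g))))) ((\a.a) q))
Step 6: ((((v (\a.a)) (\h.((s h) (\a.a)))) (\f.(\g.(\h.((f h) g))))) q)

Answer: ((((v (\a.a)) (\h.((s h) (\a.a)))) (\f.(\g.(\h.((f h) g))))) q)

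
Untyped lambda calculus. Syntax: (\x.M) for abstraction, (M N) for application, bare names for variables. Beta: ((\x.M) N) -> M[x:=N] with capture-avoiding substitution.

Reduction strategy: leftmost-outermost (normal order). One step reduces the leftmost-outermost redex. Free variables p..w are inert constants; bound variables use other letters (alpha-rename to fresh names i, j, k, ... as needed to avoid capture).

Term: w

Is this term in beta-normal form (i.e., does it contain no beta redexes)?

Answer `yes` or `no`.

Term: w
No beta redexes found.

Answer: yes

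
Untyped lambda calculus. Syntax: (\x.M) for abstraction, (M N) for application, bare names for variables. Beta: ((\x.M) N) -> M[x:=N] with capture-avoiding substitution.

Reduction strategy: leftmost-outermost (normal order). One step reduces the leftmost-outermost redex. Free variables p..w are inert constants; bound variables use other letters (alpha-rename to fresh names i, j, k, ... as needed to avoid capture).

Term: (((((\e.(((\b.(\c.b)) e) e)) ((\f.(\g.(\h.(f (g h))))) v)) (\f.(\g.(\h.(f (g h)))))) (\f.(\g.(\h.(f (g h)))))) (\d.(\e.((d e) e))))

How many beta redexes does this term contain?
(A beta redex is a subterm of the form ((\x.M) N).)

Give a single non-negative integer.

Term: (((((\e.(((\b.(\c.b)) e) e)) ((\f.(\g.(\h.(f (g h))))) v)) (\f.(\g.(\h.(f (g h)))))) (\f.(\g.(\h.(f (g h)))))) (\d.(\e.((d e) e))))
  Redex: ((\e.(((\b.(\c.b)) e) e)) ((\f.(\g.(\h.(f (g h))))) v))
  Redex: ((\b.(\c.b)) e)
  Redex: ((\f.(\g.(\h.(f (g h))))) v)
Total redexes: 3

Answer: 3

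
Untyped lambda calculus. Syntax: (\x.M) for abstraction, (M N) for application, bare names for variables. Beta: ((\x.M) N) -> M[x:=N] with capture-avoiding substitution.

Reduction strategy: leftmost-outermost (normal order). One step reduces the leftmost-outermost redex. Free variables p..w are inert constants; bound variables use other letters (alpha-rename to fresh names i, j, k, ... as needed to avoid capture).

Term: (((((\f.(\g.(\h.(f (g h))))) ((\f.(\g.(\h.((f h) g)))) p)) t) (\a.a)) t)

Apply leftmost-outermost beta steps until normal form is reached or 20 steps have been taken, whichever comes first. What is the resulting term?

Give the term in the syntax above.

Answer: ((p t) (t (\a.a)))

Derivation:
Step 0: (((((\f.(\g.(\h.(f (g h))))) ((\f.(\g.(\h.((f h) g)))) p)) t) (\a.a)) t)
Step 1: ((((\g.(\h.(((\f.(\g.(\h.((f h) g)))) p) (g h)))) t) (\a.a)) t)
Step 2: (((\h.(((\f.(\g.(\h.((f h) g)))) p) (t h))) (\a.a)) t)
Step 3: ((((\f.(\g.(\h.((f h) g)))) p) (t (\a.a))) t)
Step 4: (((\g.(\h.((p h) g))) (t (\a.a))) t)
Step 5: ((\h.((p h) (t (\a.a)))) t)
Step 6: ((p t) (t (\a.a)))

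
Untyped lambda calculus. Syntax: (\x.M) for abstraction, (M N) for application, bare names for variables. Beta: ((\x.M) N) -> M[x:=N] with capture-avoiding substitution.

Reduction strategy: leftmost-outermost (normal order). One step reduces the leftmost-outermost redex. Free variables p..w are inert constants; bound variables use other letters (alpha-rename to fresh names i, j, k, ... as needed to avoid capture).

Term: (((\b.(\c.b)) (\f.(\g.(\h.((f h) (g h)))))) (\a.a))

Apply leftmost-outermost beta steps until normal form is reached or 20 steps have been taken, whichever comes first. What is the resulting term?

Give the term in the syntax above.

Answer: (\f.(\g.(\h.((f h) (g h)))))

Derivation:
Step 0: (((\b.(\c.b)) (\f.(\g.(\h.((f h) (g h)))))) (\a.a))
Step 1: ((\c.(\f.(\g.(\h.((f h) (g h)))))) (\a.a))
Step 2: (\f.(\g.(\h.((f h) (g h)))))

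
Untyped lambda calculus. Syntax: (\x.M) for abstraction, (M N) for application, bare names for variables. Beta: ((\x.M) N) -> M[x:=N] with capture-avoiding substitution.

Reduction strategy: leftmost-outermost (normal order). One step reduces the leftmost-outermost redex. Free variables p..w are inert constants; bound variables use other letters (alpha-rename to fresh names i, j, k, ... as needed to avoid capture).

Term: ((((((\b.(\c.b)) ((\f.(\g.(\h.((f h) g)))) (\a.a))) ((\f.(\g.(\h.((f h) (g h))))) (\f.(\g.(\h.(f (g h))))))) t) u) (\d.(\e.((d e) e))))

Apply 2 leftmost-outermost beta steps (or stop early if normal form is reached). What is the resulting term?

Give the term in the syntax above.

Answer: (((((\f.(\g.(\h.((f h) g)))) (\a.a)) t) u) (\d.(\e.((d e) e))))

Derivation:
Step 0: ((((((\b.(\c.b)) ((\f.(\g.(\h.((f h) g)))) (\a.a))) ((\f.(\g.(\h.((f h) (g h))))) (\f.(\g.(\h.(f (g h))))))) t) u) (\d.(\e.((d e) e))))
Step 1: (((((\c.((\f.(\g.(\h.((f h) g)))) (\a.a))) ((\f.(\g.(\h.((f h) (g h))))) (\f.(\g.(\h.(f (g h))))))) t) u) (\d.(\e.((d e) e))))
Step 2: (((((\f.(\g.(\h.((f h) g)))) (\a.a)) t) u) (\d.(\e.((d e) e))))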